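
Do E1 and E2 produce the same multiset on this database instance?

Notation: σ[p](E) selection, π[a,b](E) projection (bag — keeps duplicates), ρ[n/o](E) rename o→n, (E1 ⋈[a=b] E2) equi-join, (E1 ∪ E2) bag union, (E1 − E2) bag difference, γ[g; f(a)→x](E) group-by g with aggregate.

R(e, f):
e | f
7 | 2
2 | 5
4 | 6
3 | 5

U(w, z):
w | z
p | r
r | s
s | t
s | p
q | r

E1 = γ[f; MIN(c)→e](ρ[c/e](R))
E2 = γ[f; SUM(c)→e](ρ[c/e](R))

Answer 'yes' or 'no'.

E1 per-node cardinality:
  R → 4
  ρ[c/e](R) → 4
  γ[f; MIN(c)→e](ρ[c/e](R)) → 3
E2 per-node cardinality:
  R → 4
  ρ[c/e](R) → 4
  γ[f; SUM(c)→e](ρ[c/e](R)) → 3

E1 result:
f | e
2 | 7
5 | 2
6 | 4
E2 result:
f | e
2 | 7
5 | 5
6 | 4
Witness: (5, 5) appears 0× in E1 but 1× in E2.

no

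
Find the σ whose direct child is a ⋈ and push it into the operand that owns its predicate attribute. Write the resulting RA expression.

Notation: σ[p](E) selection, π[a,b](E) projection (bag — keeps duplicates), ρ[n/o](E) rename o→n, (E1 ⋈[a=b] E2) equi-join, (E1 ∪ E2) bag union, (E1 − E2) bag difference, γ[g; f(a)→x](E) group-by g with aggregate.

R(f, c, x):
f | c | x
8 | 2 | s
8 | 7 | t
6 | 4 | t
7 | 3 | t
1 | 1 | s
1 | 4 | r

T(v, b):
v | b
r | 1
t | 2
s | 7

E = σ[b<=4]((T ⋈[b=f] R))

σ filters on b, owned by the left side.
E' = (σ[b<=4](T) ⋈[b=f] R)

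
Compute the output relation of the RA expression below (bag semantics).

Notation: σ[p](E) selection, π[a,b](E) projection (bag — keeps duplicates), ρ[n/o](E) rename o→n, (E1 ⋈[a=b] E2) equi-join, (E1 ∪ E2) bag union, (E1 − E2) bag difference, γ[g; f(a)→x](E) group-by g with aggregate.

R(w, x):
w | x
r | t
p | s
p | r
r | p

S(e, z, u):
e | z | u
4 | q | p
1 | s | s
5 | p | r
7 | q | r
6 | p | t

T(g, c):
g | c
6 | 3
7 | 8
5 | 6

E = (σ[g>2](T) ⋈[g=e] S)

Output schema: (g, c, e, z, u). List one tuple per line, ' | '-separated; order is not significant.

Stepwise |·|:
  T → 3
  σ[g>2](T) → 3
  S → 5
  (σ[g>2](T) ⋈[g=e] S) → 3

== RESULT ==
g | c | e | z | u
5 | 6 | 5 | p | r
6 | 3 | 6 | p | t
7 | 8 | 7 | q | r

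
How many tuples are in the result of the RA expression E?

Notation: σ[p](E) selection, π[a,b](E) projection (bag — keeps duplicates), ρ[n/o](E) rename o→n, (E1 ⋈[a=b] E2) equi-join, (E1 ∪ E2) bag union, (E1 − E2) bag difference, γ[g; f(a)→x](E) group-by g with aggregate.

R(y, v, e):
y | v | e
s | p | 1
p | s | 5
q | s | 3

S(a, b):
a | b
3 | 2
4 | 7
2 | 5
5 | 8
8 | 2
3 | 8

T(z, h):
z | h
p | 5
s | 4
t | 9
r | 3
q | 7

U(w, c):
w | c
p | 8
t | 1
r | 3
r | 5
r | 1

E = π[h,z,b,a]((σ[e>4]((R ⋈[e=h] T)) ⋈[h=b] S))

Row counts bottom-up:
  R → 3
  T → 5
  (R ⋈[e=h] T) → 2
  σ[e>4]((R ⋈[e=h] T)) → 1
  S → 6
  (σ[e>4]((R ⋈[e=h] T)) ⋈[h=b] S) → 1
  π[h,z,b,a]((σ[e>4]((R ⋈[e=h] T)) ⋈[h=b] S)) → 1

|E| = 1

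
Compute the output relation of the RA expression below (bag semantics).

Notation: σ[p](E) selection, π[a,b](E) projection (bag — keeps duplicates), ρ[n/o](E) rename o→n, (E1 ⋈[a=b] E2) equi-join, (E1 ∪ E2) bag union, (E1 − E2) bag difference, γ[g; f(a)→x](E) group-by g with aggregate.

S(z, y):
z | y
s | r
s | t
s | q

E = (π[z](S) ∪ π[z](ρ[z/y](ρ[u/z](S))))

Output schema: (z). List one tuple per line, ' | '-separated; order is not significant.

Per-node cardinality:
  S → 3
  π[z](S) → 3
  S → 3
  ρ[u/z](S) → 3
  ρ[z/y](ρ[u/z](S)) → 3
  π[z](ρ[z/y](ρ[u/z](S))) → 3
  (π[z](S) ∪ π[z](ρ[z/y](ρ[u/z](S)))) → 6

== RESULT ==
z
q
r
s
s
s
t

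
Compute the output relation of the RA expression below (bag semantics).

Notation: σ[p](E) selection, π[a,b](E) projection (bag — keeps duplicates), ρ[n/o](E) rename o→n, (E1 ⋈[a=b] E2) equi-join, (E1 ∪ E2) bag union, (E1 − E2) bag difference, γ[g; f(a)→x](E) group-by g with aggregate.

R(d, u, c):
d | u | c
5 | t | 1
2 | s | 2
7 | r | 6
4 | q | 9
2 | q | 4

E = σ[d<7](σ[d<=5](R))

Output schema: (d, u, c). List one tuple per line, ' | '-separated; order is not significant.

Stepwise |·|:
  R → 5
  σ[d<=5](R) → 4
  σ[d<7](σ[d<=5](R)) → 4

== RESULT ==
d | u | c
2 | q | 4
2 | s | 2
4 | q | 9
5 | t | 1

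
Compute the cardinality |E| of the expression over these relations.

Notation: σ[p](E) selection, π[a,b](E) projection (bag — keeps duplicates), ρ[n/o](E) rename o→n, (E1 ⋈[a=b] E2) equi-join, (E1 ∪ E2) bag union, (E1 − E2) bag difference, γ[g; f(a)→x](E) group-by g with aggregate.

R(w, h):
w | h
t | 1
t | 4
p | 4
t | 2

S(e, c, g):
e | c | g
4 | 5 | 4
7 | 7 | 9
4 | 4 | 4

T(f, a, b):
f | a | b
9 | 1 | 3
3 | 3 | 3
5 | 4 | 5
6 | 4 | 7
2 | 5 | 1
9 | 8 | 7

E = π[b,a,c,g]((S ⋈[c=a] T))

Stepwise |·|:
  S → 3
  T → 6
  (S ⋈[c=a] T) → 3
  π[b,a,c,g]((S ⋈[c=a] T)) → 3

|E| = 3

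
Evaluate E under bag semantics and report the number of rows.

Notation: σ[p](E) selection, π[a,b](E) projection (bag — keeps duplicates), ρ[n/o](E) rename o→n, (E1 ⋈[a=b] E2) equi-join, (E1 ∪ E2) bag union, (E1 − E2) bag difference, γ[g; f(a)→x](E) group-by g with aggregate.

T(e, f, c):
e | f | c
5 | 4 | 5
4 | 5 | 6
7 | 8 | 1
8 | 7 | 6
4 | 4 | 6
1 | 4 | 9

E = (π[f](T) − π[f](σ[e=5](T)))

Subexpression sizes:
  T → 6
  π[f](T) → 6
  T → 6
  σ[e=5](T) → 1
  π[f](σ[e=5](T)) → 1
  (π[f](T) − π[f](σ[e=5](T))) → 5

|E| = 5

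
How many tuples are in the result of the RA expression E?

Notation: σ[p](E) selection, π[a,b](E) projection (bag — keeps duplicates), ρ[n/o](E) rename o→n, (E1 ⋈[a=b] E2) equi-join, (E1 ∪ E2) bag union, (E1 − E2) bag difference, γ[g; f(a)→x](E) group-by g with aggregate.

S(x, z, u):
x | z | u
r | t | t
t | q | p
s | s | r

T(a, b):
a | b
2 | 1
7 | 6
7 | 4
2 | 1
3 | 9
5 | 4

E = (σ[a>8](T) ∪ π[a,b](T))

Row counts bottom-up:
  T → 6
  σ[a>8](T) → 0
  T → 6
  π[a,b](T) → 6
  (σ[a>8](T) ∪ π[a,b](T)) → 6

|E| = 6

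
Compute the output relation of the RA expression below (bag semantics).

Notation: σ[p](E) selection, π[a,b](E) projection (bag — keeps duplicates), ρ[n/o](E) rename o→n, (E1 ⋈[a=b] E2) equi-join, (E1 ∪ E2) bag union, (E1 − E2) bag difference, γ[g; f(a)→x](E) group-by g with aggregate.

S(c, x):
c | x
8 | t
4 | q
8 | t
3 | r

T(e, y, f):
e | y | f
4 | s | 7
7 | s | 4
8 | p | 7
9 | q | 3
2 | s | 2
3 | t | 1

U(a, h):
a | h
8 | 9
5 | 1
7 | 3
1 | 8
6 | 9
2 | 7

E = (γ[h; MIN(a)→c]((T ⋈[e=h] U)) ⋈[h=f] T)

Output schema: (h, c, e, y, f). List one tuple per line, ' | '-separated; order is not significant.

Per-node cardinality:
  T → 6
  U → 6
  (T ⋈[e=h] U) → 5
  γ[h; MIN(a)→c]((T ⋈[e=h] U)) → 4
  T → 6
  (γ[h; MIN(a)→c]((T ⋈[e=h] U)) ⋈[h=f] T) → 3

== RESULT ==
h | c | e | y | f
3 | 7 | 9 | q | 3
7 | 2 | 4 | s | 7
7 | 2 | 8 | p | 7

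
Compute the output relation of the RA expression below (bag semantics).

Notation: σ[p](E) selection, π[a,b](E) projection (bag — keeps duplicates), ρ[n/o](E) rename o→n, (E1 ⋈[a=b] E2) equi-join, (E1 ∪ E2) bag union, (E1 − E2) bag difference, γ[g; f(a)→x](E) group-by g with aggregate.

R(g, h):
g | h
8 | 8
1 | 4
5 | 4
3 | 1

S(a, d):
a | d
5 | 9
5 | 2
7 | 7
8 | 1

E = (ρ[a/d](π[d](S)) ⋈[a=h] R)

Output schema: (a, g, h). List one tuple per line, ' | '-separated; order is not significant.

Stepwise |·|:
  S → 4
  π[d](S) → 4
  ρ[a/d](π[d](S)) → 4
  R → 4
  (ρ[a/d](π[d](S)) ⋈[a=h] R) → 1

== RESULT ==
a | g | h
1 | 3 | 1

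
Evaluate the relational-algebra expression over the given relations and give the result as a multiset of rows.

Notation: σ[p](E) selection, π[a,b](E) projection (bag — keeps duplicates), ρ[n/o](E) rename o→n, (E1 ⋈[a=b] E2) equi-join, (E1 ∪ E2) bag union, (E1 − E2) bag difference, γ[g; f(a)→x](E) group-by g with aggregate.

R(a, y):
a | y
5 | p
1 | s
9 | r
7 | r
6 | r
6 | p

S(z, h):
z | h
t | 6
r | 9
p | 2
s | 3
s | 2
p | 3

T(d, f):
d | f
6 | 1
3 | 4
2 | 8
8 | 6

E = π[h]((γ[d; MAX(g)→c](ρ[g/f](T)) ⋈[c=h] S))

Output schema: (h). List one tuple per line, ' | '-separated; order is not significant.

Stepwise |·|:
  T → 4
  ρ[g/f](T) → 4
  γ[d; MAX(g)→c](ρ[g/f](T)) → 4
  S → 6
  (γ[d; MAX(g)→c](ρ[g/f](T)) ⋈[c=h] S) → 1
  π[h]((γ[d; MAX(g)→c](ρ[g/f](T)) ⋈[c=h] S)) → 1

== RESULT ==
h
6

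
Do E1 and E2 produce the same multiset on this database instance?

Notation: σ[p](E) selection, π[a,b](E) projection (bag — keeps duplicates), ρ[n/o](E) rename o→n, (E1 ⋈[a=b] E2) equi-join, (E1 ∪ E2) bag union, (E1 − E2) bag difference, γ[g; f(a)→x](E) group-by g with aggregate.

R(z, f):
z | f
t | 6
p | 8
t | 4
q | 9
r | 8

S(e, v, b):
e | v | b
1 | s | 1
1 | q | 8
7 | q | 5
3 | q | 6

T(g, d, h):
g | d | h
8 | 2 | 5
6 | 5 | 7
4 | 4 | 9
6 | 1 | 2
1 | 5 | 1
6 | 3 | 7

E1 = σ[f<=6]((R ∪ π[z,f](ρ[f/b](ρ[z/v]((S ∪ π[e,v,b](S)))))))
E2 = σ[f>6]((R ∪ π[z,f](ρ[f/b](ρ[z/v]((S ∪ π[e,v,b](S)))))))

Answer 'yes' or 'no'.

E1 subexpression sizes:
  R → 5
  S → 4
  S → 4
  π[e,v,b](S) → 4
  (S ∪ π[e,v,b](S)) → 8
  ρ[z/v]((S ∪ π[e,v,b](S))) → 8
  ρ[f/b](ρ[z/v]((S ∪ π[e,v,b](S)))) → 8
  π[z,f](ρ[f/b](ρ[z/v]((S ∪ π[e,v,b](S))))) → 8
  (R ∪ π[z,f](ρ[f/b](ρ[z/v]((S ∪ π[e,v,b](S)))))) → 13
  σ[f<=6]((R ∪ π[z,f](ρ[f/b](ρ[z/v]((S ∪ π[e,v,b](S))))))) → 8
E2 subexpression sizes:
  R → 5
  S → 4
  S → 4
  π[e,v,b](S) → 4
  (S ∪ π[e,v,b](S)) → 8
  ρ[z/v]((S ∪ π[e,v,b](S))) → 8
  ρ[f/b](ρ[z/v]((S ∪ π[e,v,b](S)))) → 8
  π[z,f](ρ[f/b](ρ[z/v]((S ∪ π[e,v,b](S))))) → 8
  (R ∪ π[z,f](ρ[f/b](ρ[z/v]((S ∪ π[e,v,b](S)))))) → 13
  σ[f>6]((R ∪ π[z,f](ρ[f/b](ρ[z/v]((S ∪ π[e,v,b](S))))))) → 5

E1 result:
z | f
q | 5
q | 5
q | 6
q | 6
s | 1
s | 1
t | 4
t | 6
E2 result:
z | f
p | 8
q | 8
q | 8
q | 9
r | 8
Witness: ('q', 8) appears 0× in E1 but 2× in E2.

no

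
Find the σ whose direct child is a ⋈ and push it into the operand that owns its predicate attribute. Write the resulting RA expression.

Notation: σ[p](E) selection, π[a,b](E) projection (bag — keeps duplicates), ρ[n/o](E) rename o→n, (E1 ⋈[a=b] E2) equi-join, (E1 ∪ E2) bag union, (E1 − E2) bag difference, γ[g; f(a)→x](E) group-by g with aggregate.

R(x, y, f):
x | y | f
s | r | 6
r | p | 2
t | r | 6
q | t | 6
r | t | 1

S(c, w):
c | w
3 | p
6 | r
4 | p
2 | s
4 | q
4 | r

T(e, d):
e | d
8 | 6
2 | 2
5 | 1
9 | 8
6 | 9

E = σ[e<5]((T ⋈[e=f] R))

σ filters on e, owned by the left side.
E' = (σ[e<5](T) ⋈[e=f] R)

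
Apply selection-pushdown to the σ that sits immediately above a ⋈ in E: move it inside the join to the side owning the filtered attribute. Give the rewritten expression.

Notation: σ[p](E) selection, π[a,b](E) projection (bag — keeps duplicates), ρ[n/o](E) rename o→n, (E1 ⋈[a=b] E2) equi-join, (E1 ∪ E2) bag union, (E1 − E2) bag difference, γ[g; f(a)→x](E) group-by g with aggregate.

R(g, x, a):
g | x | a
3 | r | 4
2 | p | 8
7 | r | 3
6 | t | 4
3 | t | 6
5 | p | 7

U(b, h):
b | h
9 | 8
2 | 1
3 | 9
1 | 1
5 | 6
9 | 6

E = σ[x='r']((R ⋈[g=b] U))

σ filters on x, owned by the left side.
E' = (σ[x='r'](R) ⋈[g=b] U)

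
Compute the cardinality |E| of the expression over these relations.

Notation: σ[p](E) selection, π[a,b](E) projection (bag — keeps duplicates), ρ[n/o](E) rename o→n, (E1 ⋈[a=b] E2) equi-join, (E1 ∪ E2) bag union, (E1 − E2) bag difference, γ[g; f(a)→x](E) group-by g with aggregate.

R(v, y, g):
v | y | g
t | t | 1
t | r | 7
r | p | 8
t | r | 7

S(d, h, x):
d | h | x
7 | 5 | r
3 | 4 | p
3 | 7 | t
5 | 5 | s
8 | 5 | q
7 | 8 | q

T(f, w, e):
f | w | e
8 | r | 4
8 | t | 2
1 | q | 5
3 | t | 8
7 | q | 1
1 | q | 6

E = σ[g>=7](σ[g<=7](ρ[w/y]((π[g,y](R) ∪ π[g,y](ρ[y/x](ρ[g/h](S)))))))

Subexpression sizes:
  R → 4
  π[g,y](R) → 4
  S → 6
  ρ[g/h](S) → 6
  ρ[y/x](ρ[g/h](S)) → 6
  π[g,y](ρ[y/x](ρ[g/h](S))) → 6
  (π[g,y](R) ∪ π[g,y](ρ[y/x](ρ[g/h](S)))) → 10
  ρ[w/y]((π[g,y](R) ∪ π[g,y](ρ[y/x](ρ[g/h](S))))) → 10
  σ[g<=7](ρ[w/y]((π[g,y](R) ∪ π[g,y](ρ[y/x](ρ[g/h](S)))))) → 8
  σ[g>=7](σ[g<=7](ρ[w/y]((π[g,y](R) ∪ π[g,y](ρ[y/x](ρ[g/h](S))))))) → 3

|E| = 3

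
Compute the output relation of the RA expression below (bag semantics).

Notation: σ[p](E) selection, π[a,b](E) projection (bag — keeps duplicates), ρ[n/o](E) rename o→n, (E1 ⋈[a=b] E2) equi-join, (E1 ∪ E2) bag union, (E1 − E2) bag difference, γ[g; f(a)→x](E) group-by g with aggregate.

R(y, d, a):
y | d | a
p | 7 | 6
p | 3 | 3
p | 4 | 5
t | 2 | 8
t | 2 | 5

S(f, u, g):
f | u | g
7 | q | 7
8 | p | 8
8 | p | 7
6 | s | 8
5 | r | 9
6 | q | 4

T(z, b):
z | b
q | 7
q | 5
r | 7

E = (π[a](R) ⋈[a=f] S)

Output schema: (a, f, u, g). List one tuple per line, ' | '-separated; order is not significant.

Per-node cardinality:
  R → 5
  π[a](R) → 5
  S → 6
  (π[a](R) ⋈[a=f] S) → 6

== RESULT ==
a | f | u | g
5 | 5 | r | 9
5 | 5 | r | 9
6 | 6 | q | 4
6 | 6 | s | 8
8 | 8 | p | 7
8 | 8 | p | 8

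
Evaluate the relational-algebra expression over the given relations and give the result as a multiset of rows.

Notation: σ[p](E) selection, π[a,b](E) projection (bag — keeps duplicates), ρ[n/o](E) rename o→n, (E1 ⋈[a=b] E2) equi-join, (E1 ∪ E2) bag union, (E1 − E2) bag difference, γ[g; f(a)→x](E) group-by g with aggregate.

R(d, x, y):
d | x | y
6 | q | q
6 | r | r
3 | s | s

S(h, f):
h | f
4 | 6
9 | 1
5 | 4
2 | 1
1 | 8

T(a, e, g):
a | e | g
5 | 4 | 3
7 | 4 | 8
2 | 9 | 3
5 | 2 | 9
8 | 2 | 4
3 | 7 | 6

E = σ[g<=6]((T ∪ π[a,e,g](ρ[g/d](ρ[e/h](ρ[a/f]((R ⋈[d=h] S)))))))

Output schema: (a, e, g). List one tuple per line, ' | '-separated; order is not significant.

Stepwise |·|:
  T → 6
  R → 3
  S → 5
  (R ⋈[d=h] S) → 0
  ρ[a/f]((R ⋈[d=h] S)) → 0
  ρ[e/h](ρ[a/f]((R ⋈[d=h] S))) → 0
  ρ[g/d](ρ[e/h](ρ[a/f]((R ⋈[d=h] S)))) → 0
  π[a,e,g](ρ[g/d](ρ[e/h](ρ[a/f]((R ⋈[d=h] S))))) → 0
  (T ∪ π[a,e,g](ρ[g/d](ρ[e/h](ρ[a/f]((R ⋈[d=h] S)))))) → 6
  σ[g<=6]((T ∪ π[a,e,g](ρ[g/d](ρ[e/h](ρ[a/f]((R ⋈[d=h] S))))))) → 4

== RESULT ==
a | e | g
2 | 9 | 3
3 | 7 | 6
5 | 4 | 3
8 | 2 | 4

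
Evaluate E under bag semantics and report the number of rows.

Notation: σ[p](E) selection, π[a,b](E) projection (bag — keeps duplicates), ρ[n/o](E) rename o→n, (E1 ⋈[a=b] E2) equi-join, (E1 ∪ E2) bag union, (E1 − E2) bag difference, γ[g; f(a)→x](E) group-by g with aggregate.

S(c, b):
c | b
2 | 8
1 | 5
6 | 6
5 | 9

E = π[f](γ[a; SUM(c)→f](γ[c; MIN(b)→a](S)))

Per-node cardinality:
  S → 4
  γ[c; MIN(b)→a](S) → 4
  γ[a; SUM(c)→f](γ[c; MIN(b)→a](S)) → 4
  π[f](γ[a; SUM(c)→f](γ[c; MIN(b)→a](S))) → 4

|E| = 4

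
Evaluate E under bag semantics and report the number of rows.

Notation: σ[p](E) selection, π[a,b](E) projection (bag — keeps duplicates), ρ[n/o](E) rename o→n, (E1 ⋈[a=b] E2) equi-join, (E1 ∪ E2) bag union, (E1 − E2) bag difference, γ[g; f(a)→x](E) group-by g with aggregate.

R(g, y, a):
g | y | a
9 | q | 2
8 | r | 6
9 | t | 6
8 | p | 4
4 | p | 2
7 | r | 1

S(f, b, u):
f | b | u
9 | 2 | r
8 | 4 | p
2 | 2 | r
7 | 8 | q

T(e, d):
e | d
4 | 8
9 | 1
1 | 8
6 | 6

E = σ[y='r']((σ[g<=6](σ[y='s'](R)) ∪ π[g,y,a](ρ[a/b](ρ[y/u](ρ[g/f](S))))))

Row counts bottom-up:
  R → 6
  σ[y='s'](R) → 0
  σ[g<=6](σ[y='s'](R)) → 0
  S → 4
  ρ[g/f](S) → 4
  ρ[y/u](ρ[g/f](S)) → 4
  ρ[a/b](ρ[y/u](ρ[g/f](S))) → 4
  π[g,y,a](ρ[a/b](ρ[y/u](ρ[g/f](S)))) → 4
  (σ[g<=6](σ[y='s'](R)) ∪ π[g,y,a](ρ[a/b](ρ[y/u](ρ[g/f](S))))) → 4
  σ[y='r']((σ[g<=6](σ[y='s'](R)) ∪ π[g,y,a](ρ[a/b](ρ[y/u](ρ[g/f](S)))))) → 2

|E| = 2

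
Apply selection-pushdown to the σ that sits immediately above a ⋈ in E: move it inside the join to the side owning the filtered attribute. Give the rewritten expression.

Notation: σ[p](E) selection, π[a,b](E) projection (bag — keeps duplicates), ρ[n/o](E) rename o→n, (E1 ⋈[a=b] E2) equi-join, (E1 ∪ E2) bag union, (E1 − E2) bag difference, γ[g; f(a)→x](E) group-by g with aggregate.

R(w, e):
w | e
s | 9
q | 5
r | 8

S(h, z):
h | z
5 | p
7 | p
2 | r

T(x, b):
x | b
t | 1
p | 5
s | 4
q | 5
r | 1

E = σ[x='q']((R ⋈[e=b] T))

σ filters on x, owned by the right side.
E' = (R ⋈[e=b] σ[x='q'](T))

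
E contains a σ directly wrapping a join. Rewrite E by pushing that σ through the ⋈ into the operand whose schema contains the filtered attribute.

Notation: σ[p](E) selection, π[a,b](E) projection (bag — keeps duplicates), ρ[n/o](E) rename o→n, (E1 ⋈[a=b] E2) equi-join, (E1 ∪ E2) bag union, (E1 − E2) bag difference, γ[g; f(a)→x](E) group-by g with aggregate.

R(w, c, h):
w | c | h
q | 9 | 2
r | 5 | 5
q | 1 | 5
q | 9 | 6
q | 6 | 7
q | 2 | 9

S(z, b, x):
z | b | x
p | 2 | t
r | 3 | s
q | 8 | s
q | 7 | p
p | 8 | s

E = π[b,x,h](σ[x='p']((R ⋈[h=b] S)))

σ filters on x, owned by the right side.
E' = π[b,x,h]((R ⋈[h=b] σ[x='p'](S)))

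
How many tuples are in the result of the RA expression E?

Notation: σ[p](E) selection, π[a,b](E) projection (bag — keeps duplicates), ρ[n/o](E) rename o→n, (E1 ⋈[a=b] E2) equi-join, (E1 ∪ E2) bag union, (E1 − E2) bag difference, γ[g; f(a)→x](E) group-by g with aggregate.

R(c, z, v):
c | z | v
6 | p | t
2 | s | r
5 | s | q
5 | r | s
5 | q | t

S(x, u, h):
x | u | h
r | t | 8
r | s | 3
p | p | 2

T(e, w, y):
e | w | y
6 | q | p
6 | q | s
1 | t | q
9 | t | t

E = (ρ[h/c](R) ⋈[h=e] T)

Stepwise |·|:
  R → 5
  ρ[h/c](R) → 5
  T → 4
  (ρ[h/c](R) ⋈[h=e] T) → 2

|E| = 2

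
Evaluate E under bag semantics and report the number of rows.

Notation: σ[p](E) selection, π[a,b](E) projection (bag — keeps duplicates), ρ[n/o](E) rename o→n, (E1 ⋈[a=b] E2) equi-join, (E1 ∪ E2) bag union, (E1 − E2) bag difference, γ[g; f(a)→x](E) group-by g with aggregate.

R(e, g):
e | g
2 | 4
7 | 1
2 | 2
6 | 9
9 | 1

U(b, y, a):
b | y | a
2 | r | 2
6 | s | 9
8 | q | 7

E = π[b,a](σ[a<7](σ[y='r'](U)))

Stepwise |·|:
  U → 3
  σ[y='r'](U) → 1
  σ[a<7](σ[y='r'](U)) → 1
  π[b,a](σ[a<7](σ[y='r'](U))) → 1

|E| = 1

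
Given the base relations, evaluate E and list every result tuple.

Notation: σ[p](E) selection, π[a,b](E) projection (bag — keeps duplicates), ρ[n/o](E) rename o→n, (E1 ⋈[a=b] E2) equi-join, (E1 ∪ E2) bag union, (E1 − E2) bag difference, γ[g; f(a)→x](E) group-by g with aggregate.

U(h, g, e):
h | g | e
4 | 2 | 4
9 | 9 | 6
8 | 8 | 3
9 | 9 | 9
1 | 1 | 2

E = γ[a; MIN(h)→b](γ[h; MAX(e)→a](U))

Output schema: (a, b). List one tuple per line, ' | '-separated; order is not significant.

Per-node cardinality:
  U → 5
  γ[h; MAX(e)→a](U) → 4
  γ[a; MIN(h)→b](γ[h; MAX(e)→a](U)) → 4

== RESULT ==
a | b
2 | 1
3 | 8
4 | 4
9 | 9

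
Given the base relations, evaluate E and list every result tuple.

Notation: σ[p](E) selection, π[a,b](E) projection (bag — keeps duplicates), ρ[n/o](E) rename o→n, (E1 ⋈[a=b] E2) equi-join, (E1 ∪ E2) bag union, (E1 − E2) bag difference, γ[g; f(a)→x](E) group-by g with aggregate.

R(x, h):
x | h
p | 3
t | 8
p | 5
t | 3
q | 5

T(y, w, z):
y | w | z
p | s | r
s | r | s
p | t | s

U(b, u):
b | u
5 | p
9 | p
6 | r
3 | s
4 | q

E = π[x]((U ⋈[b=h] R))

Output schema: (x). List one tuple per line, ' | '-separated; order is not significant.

Row counts bottom-up:
  U → 5
  R → 5
  (U ⋈[b=h] R) → 4
  π[x]((U ⋈[b=h] R)) → 4

== RESULT ==
x
p
p
q
t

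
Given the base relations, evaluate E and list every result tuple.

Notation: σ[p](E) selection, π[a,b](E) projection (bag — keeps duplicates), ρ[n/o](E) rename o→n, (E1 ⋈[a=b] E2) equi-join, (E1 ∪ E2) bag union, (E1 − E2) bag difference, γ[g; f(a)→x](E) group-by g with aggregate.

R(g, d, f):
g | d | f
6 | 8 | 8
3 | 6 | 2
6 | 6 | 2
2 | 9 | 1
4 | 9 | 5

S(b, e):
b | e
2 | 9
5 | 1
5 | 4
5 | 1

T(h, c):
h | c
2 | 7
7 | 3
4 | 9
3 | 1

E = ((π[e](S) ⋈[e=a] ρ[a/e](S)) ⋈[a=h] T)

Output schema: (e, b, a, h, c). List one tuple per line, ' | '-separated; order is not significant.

Subexpression sizes:
  S → 4
  π[e](S) → 4
  S → 4
  ρ[a/e](S) → 4
  (π[e](S) ⋈[e=a] ρ[a/e](S)) → 6
  T → 4
  ((π[e](S) ⋈[e=a] ρ[a/e](S)) ⋈[a=h] T) → 1

== RESULT ==
e | b | a | h | c
4 | 5 | 4 | 4 | 9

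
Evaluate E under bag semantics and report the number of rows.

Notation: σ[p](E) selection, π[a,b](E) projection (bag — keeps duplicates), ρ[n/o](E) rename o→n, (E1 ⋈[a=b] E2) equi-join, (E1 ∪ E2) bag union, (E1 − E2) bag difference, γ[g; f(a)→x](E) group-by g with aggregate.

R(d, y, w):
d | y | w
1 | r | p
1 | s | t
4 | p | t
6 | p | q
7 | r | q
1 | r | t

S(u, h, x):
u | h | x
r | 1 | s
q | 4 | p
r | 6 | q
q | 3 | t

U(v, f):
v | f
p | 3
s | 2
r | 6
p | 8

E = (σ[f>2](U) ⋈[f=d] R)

Per-node cardinality:
  U → 4
  σ[f>2](U) → 3
  R → 6
  (σ[f>2](U) ⋈[f=d] R) → 1

|E| = 1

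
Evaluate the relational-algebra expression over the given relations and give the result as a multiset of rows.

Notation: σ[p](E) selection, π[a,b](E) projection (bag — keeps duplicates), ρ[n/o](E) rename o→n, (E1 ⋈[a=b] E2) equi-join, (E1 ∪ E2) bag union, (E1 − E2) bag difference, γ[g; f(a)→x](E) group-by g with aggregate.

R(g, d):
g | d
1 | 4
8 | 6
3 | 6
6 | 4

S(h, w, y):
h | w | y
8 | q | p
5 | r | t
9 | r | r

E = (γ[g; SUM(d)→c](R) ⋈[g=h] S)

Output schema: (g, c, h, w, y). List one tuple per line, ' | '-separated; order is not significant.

Stepwise |·|:
  R → 4
  γ[g; SUM(d)→c](R) → 4
  S → 3
  (γ[g; SUM(d)→c](R) ⋈[g=h] S) → 1

== RESULT ==
g | c | h | w | y
8 | 6 | 8 | q | p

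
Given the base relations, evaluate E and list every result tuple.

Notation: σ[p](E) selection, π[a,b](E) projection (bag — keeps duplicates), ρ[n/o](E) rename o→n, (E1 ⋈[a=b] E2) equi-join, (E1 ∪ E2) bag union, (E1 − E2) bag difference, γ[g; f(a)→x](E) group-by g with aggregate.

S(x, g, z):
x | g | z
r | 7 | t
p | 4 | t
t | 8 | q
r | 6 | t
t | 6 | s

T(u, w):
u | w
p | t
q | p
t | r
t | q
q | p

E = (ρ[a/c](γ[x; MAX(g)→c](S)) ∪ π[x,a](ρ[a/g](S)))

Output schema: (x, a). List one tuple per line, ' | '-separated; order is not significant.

Stepwise |·|:
  S → 5
  γ[x; MAX(g)→c](S) → 3
  ρ[a/c](γ[x; MAX(g)→c](S)) → 3
  S → 5
  ρ[a/g](S) → 5
  π[x,a](ρ[a/g](S)) → 5
  (ρ[a/c](γ[x; MAX(g)→c](S)) ∪ π[x,a](ρ[a/g](S))) → 8

== RESULT ==
x | a
p | 4
p | 4
r | 6
r | 7
r | 7
t | 6
t | 8
t | 8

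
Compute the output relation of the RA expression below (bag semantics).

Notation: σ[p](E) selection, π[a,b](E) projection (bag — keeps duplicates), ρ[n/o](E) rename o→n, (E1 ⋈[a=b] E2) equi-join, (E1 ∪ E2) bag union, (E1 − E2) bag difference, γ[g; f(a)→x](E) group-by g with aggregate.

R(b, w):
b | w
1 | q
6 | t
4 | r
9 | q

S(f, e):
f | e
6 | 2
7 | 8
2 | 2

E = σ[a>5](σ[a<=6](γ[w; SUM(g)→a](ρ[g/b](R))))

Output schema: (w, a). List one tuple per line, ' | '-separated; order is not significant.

Per-node cardinality:
  R → 4
  ρ[g/b](R) → 4
  γ[w; SUM(g)→a](ρ[g/b](R)) → 3
  σ[a<=6](γ[w; SUM(g)→a](ρ[g/b](R))) → 2
  σ[a>5](σ[a<=6](γ[w; SUM(g)→a](ρ[g/b](R)))) → 1

== RESULT ==
w | a
t | 6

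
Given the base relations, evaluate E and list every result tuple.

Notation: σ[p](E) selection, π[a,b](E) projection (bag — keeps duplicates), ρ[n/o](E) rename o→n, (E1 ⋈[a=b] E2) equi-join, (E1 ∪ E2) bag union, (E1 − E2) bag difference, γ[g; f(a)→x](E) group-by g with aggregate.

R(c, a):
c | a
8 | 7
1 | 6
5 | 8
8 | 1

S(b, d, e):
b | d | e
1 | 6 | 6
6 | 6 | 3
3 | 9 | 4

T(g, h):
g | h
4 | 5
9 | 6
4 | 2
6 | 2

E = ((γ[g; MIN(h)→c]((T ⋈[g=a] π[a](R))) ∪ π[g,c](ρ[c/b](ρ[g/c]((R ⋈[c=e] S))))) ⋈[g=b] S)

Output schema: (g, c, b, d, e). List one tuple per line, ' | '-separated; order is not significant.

Per-node cardinality:
  T → 4
  R → 4
  π[a](R) → 4
  (T ⋈[g=a] π[a](R)) → 1
  γ[g; MIN(h)→c]((T ⋈[g=a] π[a](R))) → 1
  R → 4
  S → 3
  (R ⋈[c=e] S) → 0
  ρ[g/c]((R ⋈[c=e] S)) → 0
  ρ[c/b](ρ[g/c]((R ⋈[c=e] S))) → 0
  π[g,c](ρ[c/b](ρ[g/c]((R ⋈[c=e] S)))) → 0
  (γ[g; MIN(h)→c]((T ⋈[g=a] π[a](R))) ∪ π[g,c](ρ[c/b](ρ[g/c]((R ⋈[c=e] S))))) → 1
  S → 3
  ((γ[g; MIN(h)→c]((T ⋈[g=a] π[a](R))) ∪ π[g,c](ρ[c/b](ρ[g/c]((R ⋈[c=e] S))))) ⋈[g=b] S) → 1

== RESULT ==
g | c | b | d | e
6 | 2 | 6 | 6 | 3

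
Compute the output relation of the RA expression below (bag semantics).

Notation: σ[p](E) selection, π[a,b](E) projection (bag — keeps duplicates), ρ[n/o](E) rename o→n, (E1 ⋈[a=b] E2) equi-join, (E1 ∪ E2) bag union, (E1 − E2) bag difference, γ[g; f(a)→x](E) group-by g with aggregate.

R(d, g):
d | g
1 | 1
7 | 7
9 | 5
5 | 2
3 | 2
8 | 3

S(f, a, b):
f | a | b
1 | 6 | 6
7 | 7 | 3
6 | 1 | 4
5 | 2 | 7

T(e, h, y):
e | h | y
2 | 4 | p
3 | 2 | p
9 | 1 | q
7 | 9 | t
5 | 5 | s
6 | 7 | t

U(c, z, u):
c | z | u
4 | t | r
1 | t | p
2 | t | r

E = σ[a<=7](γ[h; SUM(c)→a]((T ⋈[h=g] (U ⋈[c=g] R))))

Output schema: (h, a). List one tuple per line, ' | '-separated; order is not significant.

Per-node cardinality:
  T → 6
  U → 3
  R → 6
  (U ⋈[c=g] R) → 3
  (T ⋈[h=g] (U ⋈[c=g] R)) → 3
  γ[h; SUM(c)→a]((T ⋈[h=g] (U ⋈[c=g] R))) → 2
  σ[a<=7](γ[h; SUM(c)→a]((T ⋈[h=g] (U ⋈[c=g] R)))) → 2

== RESULT ==
h | a
1 | 1
2 | 4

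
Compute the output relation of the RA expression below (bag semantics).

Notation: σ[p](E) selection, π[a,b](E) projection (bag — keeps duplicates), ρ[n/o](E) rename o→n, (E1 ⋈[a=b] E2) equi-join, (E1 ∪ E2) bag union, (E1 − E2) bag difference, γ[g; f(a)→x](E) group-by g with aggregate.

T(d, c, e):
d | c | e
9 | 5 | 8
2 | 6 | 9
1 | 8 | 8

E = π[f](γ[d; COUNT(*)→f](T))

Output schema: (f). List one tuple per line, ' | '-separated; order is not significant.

Stepwise |·|:
  T → 3
  γ[d; COUNT(*)→f](T) → 3
  π[f](γ[d; COUNT(*)→f](T)) → 3

== RESULT ==
f
1
1
1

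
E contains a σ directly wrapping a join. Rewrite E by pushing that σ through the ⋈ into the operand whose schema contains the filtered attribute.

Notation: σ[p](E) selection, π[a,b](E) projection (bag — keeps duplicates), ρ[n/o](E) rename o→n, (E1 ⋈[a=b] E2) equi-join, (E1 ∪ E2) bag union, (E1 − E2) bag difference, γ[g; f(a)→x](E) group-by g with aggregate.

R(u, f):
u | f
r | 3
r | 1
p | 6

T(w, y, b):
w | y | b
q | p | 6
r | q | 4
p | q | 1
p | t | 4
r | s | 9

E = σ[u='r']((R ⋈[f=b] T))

σ filters on u, owned by the left side.
E' = (σ[u='r'](R) ⋈[f=b] T)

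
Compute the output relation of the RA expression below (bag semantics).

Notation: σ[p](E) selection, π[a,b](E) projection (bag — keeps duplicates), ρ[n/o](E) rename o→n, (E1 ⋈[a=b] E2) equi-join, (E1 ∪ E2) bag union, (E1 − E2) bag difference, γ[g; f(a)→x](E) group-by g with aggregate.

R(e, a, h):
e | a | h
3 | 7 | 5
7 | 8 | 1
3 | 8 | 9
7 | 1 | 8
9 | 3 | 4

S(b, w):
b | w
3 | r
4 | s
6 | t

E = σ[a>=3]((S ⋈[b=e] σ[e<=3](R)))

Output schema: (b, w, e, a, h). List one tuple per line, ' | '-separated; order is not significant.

Row counts bottom-up:
  S → 3
  R → 5
  σ[e<=3](R) → 2
  (S ⋈[b=e] σ[e<=3](R)) → 2
  σ[a>=3]((S ⋈[b=e] σ[e<=3](R))) → 2

== RESULT ==
b | w | e | a | h
3 | r | 3 | 7 | 5
3 | r | 3 | 8 | 9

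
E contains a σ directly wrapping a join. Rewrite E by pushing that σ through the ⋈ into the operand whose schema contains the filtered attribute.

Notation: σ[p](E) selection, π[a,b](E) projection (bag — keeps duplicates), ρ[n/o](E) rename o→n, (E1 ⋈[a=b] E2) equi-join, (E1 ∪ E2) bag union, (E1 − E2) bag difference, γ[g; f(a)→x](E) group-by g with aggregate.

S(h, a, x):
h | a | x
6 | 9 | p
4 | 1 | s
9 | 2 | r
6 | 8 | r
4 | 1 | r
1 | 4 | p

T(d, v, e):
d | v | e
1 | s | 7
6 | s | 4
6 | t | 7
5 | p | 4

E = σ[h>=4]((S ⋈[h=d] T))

σ filters on h, owned by the left side.
E' = (σ[h>=4](S) ⋈[h=d] T)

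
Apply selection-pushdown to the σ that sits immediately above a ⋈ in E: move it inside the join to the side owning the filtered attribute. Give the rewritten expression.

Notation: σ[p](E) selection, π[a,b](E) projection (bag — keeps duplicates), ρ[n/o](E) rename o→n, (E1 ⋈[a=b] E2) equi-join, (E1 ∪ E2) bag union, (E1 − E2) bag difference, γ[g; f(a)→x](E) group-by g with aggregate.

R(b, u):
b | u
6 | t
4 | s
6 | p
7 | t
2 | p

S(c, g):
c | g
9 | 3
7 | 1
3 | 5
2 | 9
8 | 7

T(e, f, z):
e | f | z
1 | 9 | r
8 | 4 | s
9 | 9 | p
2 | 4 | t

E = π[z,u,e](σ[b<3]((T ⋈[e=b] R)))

σ filters on b, owned by the right side.
E' = π[z,u,e]((T ⋈[e=b] σ[b<3](R)))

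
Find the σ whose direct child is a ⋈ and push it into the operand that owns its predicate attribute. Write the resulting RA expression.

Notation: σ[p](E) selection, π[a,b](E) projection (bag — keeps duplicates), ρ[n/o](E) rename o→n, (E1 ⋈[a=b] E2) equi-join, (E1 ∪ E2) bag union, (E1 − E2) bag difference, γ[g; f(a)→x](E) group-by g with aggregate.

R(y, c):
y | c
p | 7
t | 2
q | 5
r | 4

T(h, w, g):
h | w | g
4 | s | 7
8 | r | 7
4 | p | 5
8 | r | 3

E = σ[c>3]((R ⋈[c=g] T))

σ filters on c, owned by the left side.
E' = (σ[c>3](R) ⋈[c=g] T)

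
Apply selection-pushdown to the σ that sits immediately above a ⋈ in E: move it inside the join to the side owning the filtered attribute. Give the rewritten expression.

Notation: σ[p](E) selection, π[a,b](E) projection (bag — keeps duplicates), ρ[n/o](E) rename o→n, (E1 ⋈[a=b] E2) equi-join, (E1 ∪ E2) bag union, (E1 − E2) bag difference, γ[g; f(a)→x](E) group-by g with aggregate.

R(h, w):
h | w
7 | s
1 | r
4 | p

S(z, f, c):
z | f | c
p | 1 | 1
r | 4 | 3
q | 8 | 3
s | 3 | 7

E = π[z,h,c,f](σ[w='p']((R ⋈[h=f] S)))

σ filters on w, owned by the left side.
E' = π[z,h,c,f]((σ[w='p'](R) ⋈[h=f] S))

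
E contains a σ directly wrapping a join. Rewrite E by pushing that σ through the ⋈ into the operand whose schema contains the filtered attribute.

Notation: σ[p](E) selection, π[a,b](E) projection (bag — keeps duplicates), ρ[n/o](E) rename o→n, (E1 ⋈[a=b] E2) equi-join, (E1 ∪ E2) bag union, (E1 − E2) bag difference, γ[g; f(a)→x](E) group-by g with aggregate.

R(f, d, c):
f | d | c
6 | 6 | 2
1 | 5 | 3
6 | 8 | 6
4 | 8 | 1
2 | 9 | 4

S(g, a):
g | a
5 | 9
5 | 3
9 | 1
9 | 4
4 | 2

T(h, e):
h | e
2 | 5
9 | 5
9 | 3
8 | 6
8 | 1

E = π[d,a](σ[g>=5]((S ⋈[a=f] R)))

σ filters on g, owned by the left side.
E' = π[d,a]((σ[g>=5](S) ⋈[a=f] R))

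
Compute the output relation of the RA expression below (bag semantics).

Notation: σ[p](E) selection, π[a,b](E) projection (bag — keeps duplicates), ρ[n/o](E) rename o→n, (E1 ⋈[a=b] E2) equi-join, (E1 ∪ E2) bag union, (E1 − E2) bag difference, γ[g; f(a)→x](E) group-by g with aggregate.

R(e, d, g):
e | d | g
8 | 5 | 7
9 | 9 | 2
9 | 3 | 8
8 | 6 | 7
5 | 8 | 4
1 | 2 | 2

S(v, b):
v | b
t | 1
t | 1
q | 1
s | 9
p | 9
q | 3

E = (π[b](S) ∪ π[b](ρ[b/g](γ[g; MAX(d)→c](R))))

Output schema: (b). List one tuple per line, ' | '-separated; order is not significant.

Per-node cardinality:
  S → 6
  π[b](S) → 6
  R → 6
  γ[g; MAX(d)→c](R) → 4
  ρ[b/g](γ[g; MAX(d)→c](R)) → 4
  π[b](ρ[b/g](γ[g; MAX(d)→c](R))) → 4
  (π[b](S) ∪ π[b](ρ[b/g](γ[g; MAX(d)→c](R)))) → 10

== RESULT ==
b
1
1
1
2
3
4
7
8
9
9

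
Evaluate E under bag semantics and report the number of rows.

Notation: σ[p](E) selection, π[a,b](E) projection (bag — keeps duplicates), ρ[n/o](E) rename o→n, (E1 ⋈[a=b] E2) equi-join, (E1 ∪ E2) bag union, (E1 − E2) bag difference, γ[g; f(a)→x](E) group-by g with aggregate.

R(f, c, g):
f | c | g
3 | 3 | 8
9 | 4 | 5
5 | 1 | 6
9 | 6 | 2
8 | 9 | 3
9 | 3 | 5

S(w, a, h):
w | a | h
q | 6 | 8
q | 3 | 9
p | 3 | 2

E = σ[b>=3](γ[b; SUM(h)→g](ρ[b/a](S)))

Row counts bottom-up:
  S → 3
  ρ[b/a](S) → 3
  γ[b; SUM(h)→g](ρ[b/a](S)) → 2
  σ[b>=3](γ[b; SUM(h)→g](ρ[b/a](S))) → 2

|E| = 2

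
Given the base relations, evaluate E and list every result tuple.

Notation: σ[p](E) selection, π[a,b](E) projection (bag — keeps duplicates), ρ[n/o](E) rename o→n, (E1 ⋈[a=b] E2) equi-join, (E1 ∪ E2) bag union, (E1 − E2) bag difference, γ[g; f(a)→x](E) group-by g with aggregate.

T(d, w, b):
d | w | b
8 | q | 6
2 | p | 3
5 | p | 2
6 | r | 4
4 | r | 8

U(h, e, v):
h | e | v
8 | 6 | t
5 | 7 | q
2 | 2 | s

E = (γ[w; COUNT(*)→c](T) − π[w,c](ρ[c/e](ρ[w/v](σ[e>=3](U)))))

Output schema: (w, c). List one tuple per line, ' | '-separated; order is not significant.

Row counts bottom-up:
  T → 5
  γ[w; COUNT(*)→c](T) → 3
  U → 3
  σ[e>=3](U) → 2
  ρ[w/v](σ[e>=3](U)) → 2
  ρ[c/e](ρ[w/v](σ[e>=3](U))) → 2
  π[w,c](ρ[c/e](ρ[w/v](σ[e>=3](U)))) → 2
  (γ[w; COUNT(*)→c](T) − π[w,c](ρ[c/e](ρ[w/v](σ[e>=3](U))))) → 3

== RESULT ==
w | c
p | 2
q | 1
r | 2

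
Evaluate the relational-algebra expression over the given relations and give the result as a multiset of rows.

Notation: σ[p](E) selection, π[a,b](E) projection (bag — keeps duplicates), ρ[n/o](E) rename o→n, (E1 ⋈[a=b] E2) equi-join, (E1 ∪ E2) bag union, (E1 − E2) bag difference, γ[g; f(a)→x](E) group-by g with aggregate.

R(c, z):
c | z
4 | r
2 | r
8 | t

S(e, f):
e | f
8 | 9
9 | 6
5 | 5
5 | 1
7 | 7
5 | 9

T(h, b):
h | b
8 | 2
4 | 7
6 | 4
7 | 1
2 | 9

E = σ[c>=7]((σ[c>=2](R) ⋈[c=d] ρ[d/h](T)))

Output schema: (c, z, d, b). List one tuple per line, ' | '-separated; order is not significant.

Per-node cardinality:
  R → 3
  σ[c>=2](R) → 3
  T → 5
  ρ[d/h](T) → 5
  (σ[c>=2](R) ⋈[c=d] ρ[d/h](T)) → 3
  σ[c>=7]((σ[c>=2](R) ⋈[c=d] ρ[d/h](T))) → 1

== RESULT ==
c | z | d | b
8 | t | 8 | 2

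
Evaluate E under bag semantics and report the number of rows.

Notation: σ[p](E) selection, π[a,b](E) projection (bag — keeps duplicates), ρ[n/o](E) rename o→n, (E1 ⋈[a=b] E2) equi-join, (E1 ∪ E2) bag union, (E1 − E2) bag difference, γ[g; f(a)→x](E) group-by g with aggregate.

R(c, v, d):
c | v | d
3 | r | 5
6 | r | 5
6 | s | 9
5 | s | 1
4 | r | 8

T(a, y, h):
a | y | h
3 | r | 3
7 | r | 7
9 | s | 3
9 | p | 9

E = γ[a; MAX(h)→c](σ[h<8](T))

Row counts bottom-up:
  T → 4
  σ[h<8](T) → 3
  γ[a; MAX(h)→c](σ[h<8](T)) → 3

|E| = 3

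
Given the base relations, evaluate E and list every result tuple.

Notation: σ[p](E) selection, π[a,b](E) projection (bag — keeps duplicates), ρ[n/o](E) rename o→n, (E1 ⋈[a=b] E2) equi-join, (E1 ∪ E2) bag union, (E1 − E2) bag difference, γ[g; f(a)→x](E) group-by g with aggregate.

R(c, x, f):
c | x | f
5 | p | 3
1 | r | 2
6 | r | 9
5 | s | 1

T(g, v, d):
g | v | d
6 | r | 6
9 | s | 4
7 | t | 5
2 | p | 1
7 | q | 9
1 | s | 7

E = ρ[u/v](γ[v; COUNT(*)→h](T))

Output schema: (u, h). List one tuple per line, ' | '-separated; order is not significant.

Stepwise |·|:
  T → 6
  γ[v; COUNT(*)→h](T) → 5
  ρ[u/v](γ[v; COUNT(*)→h](T)) → 5

== RESULT ==
u | h
p | 1
q | 1
r | 1
s | 2
t | 1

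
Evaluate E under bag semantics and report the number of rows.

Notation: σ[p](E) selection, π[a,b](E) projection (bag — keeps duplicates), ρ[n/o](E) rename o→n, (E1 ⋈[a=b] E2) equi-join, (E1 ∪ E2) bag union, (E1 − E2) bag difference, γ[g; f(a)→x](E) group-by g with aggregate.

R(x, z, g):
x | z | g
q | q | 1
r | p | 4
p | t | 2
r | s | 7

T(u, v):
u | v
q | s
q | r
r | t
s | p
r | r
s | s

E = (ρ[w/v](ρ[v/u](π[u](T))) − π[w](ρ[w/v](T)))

Per-node cardinality:
  T → 6
  π[u](T) → 6
  ρ[v/u](π[u](T)) → 6
  ρ[w/v](ρ[v/u](π[u](T))) → 6
  T → 6
  ρ[w/v](T) → 6
  π[w](ρ[w/v](T)) → 6
  (ρ[w/v](ρ[v/u](π[u](T))) − π[w](ρ[w/v](T))) → 2

|E| = 2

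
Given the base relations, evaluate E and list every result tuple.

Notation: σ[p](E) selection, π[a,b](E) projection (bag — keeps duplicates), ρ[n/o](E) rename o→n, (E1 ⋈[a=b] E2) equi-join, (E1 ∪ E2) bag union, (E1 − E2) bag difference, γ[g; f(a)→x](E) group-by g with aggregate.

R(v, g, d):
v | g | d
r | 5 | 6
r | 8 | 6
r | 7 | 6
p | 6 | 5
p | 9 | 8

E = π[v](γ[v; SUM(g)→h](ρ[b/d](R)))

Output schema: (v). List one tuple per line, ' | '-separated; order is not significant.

Subexpression sizes:
  R → 5
  ρ[b/d](R) → 5
  γ[v; SUM(g)→h](ρ[b/d](R)) → 2
  π[v](γ[v; SUM(g)→h](ρ[b/d](R))) → 2

== RESULT ==
v
p
r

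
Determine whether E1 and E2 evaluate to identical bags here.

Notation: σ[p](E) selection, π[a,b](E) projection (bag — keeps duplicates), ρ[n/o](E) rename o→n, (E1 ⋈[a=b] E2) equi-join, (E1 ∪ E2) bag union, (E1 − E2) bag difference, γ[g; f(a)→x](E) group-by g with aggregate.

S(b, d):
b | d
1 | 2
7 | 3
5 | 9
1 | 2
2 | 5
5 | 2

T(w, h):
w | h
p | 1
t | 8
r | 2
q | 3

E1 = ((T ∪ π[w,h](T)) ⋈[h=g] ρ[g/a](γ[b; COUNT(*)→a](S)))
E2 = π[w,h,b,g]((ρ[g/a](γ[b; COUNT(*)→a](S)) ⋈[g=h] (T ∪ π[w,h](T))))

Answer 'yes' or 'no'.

E1 subexpression sizes:
  T → 4
  T → 4
  π[w,h](T) → 4
  (T ∪ π[w,h](T)) → 8
  S → 6
  γ[b; COUNT(*)→a](S) → 4
  ρ[g/a](γ[b; COUNT(*)→a](S)) → 4
  ((T ∪ π[w,h](T)) ⋈[h=g] ρ[g/a](γ[b; COUNT(*)→a](S))) → 8
E2 subexpression sizes:
  S → 6
  γ[b; COUNT(*)→a](S) → 4
  ρ[g/a](γ[b; COUNT(*)→a](S)) → 4
  T → 4
  T → 4
  π[w,h](T) → 4
  (T ∪ π[w,h](T)) → 8
  (ρ[g/a](γ[b; COUNT(*)→a](S)) ⋈[g=h] (T ∪ π[w,h](T))) → 8
  π[w,h,b,g]((ρ[g/a](γ[b; COUNT(*)→a](S)) ⋈[g=h] (T ∪ π[w,h](T)))) → 8

E1 and E2 produce the same multiset:
w | h | b | g
p | 1 | 2 | 1
p | 1 | 2 | 1
p | 1 | 7 | 1
p | 1 | 7 | 1
r | 2 | 1 | 2
r | 2 | 1 | 2
r | 2 | 5 | 2
r | 2 | 5 | 2

yes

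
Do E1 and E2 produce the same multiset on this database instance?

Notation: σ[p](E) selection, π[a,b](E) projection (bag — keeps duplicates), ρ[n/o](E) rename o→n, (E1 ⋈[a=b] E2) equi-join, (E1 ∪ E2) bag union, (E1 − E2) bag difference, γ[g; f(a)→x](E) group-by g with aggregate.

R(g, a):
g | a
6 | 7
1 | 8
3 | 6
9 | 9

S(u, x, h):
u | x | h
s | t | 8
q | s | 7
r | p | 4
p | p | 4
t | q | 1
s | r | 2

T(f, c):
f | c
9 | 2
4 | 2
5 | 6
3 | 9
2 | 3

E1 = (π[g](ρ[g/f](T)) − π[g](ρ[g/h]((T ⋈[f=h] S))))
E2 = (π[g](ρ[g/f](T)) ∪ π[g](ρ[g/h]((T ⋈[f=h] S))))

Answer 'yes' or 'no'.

E1 subexpression sizes:
  T → 5
  ρ[g/f](T) → 5
  π[g](ρ[g/f](T)) → 5
  T → 5
  S → 6
  (T ⋈[f=h] S) → 3
  ρ[g/h]((T ⋈[f=h] S)) → 3
  π[g](ρ[g/h]((T ⋈[f=h] S))) → 3
  (π[g](ρ[g/f](T)) − π[g](ρ[g/h]((T ⋈[f=h] S)))) → 3
E2 subexpression sizes:
  T → 5
  ρ[g/f](T) → 5
  π[g](ρ[g/f](T)) → 5
  T → 5
  S → 6
  (T ⋈[f=h] S) → 3
  ρ[g/h]((T ⋈[f=h] S)) → 3
  π[g](ρ[g/h]((T ⋈[f=h] S))) → 3
  (π[g](ρ[g/f](T)) ∪ π[g](ρ[g/h]((T ⋈[f=h] S)))) → 8

E1 result:
g
3
5
9
E2 result:
g
2
2
3
4
4
4
5
9
Witness: (2,) appears 0× in E1 but 2× in E2.

no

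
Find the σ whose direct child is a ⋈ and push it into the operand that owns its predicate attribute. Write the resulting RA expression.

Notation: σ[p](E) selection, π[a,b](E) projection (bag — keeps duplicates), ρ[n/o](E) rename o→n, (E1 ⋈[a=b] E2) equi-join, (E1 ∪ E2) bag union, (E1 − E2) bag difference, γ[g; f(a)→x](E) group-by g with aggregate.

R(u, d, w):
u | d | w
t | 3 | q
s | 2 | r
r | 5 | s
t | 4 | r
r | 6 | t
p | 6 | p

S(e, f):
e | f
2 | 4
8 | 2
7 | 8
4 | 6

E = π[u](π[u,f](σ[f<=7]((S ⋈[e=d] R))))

σ filters on f, owned by the left side.
E' = π[u](π[u,f]((σ[f<=7](S) ⋈[e=d] R)))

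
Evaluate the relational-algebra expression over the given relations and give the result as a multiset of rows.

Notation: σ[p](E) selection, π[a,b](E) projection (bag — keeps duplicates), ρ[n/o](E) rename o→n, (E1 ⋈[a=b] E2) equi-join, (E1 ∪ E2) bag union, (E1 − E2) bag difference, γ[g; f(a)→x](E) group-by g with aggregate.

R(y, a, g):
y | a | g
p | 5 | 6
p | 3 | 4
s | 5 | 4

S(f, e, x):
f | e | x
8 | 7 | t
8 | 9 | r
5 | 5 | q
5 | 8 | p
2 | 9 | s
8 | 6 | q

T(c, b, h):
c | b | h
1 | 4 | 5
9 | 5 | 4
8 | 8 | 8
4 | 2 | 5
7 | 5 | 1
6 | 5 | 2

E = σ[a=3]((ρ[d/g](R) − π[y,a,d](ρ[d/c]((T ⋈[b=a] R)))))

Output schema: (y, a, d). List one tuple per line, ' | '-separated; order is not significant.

Per-node cardinality:
  R → 3
  ρ[d/g](R) → 3
  T → 6
  R → 3
  (T ⋈[b=a] R) → 6
  ρ[d/c]((T ⋈[b=a] R)) → 6
  π[y,a,d](ρ[d/c]((T ⋈[b=a] R))) → 6
  (ρ[d/g](R) − π[y,a,d](ρ[d/c]((T ⋈[b=a] R)))) → 2
  σ[a=3]((ρ[d/g](R) − π[y,a,d](ρ[d/c]((T ⋈[b=a] R))))) → 1

== RESULT ==
y | a | d
p | 3 | 4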